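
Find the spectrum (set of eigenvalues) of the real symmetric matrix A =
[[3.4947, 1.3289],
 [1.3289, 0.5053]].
sigma(A) ≈ {0, 4}

A is real symmetric, so its spectrum consists of real eigenvalues. Expanding the characteristic polynomial of the displayed matrix gives
  det(λ I - A) = p(λ) = λ^2 + (-4)λ + (0).
Solving p(λ) = 0 yields eigenvalues ≈ 0, 4. (A is shown rounded to 4 decimals, so these recover the underlying integer eigenvalues to within that precision.)
Verification: the trace of A = 4 equals the sum of eigenvalues 4, and det(A) ≈ -0.0001 matches the eigenvalue product 0.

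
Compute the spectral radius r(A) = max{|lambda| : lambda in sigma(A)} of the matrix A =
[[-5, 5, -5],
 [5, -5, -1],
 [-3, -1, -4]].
r(A) ≈ 10.7149

The eigenvalues of A are the roots of its characteristic polynomial. With M = A (coefficients from the trace, the sum of principal 2x2 minors, and det A):
  p(λ) = det(λ I - M) = λ^3 + 14λ^2 + 24λ - 120.
No integer candidate from the rational root theorem (±divisors of 120) is a root, so the roots are irrational. The cubic discriminant is Δ = 260160 > 0, so there are three distinct real roots. p(-11) = -21 and p(-10) = 40 have opposite signs, so a root lies in (-11, -10); Newton's method refines it to λ ≈ -10.7149. p(-6) = 24 and p(-5) = -15 have opposite signs, so a root lies in (-6, -5); Newton's method refines it to λ ≈ -5.3704. p(2) = -8 and p(3) = 105 have opposite signs, so a root lies in (2, 3); Newton's method refines it to λ ≈ 2.0854. Check (Vieta): the three roots sum to -14, matching tr M = -14.
Thus the eigenvalues (to 4 decimals) are -10.7149 (modulus 10.7149); -5.3704 (modulus 5.3704); 2.0854 (modulus 2.0854). The spectral radius is the largest modulus: r(A) ≈ 10.7149. (Cross-check: r(A) ≤ ||A||_2 ≈ 10.8595; equality holds whenever A is normal, though it can also hold for some non-normal A.)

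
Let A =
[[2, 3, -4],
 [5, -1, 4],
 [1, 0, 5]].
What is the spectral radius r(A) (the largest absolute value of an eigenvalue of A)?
r(A) ≈ 4.8067

The eigenvalues of A are the roots of its characteristic polynomial. With M = A (coefficients from the trace, the sum of principal 2x2 minors, and det A):
  p(λ) = det(λ I - M) = λ^3 - 6λ^2 - 8λ + 77.
No integer candidate from the rational root theorem (±divisors of 77) is a root, so the roots are irrational. The cubic discriminant is Δ = -22675 < 0, so there is one real root and a complex-conjugate pair. p(-4) = -51 and p(-3) = 20 have opposite signs, so a root lies in (-4, -3); Newton's method refines it to λ ≈ -3.3328. Dividing out (λ - (-3.3328)) leaves approximately λ^2 - 9.3328λ + 23.1039. For λ^2 - 9.3328λ + 23.1039 the discriminant is -5.3152. It is negative, so the remaining roots are the complex-conjugate pair λ ≈ 4.6664 ± 1.1527i. Their product equals the constant term, so |λ|^2 ≈ 23.1039 and |λ| ≈ 4.8067.
Thus the eigenvalues (to 4 decimals) are -3.3328 (modulus 3.3328); 4.6664 ± 1.1527i (modulus 4.8067). The spectral radius is the largest modulus: r(A) ≈ 4.8067. (Cross-check: r(A) ≤ ||A||_2 ≈ 8.2835; equality holds whenever A is normal, though it can also hold for some non-normal A.)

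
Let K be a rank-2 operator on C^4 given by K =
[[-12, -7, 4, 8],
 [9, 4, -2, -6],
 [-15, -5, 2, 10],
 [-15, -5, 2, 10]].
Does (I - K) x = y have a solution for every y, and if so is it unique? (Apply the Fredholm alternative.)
(I - K) is invertible (det(I - K) = 56 ≠ 0), so for every y in C^4 the equation (I - K) x = y has a unique solution.

K has rank 2 and factors as K = U V^T = u1 v1^T + u2 v2^T with u1 = (1, -1, 2, 2), v1 = (-3, 2, -2, 2), u2 = (-3, 2, -3, -3), v2 = (3, 3, -2, -2) (multiplying out reproduces the displayed K). The nonzero eigenvalues of U V^T coincide with those of the 2 x 2 matrix G = V^T U = [[v1·u1, v1·u2], [v2·u1, v2·u2]] = [[-5, 13], [-8, 9]], and by the Sylvester determinant identity det(I_4 - U V^T) = det(I_2 - V^T U) = det([[6, -13], [8, -8]]) = (6)(-8) - (-13)(8) = 56. (Direct check: I - K =
[[13, 7, -4, -8],
 [-9, -3, 2, 6],
 [15, 5, -1, -10],
 [15, 5, -2, -9]]
has determinant 56.) The finite-dimensional Fredholm alternative says: either (I - K) is invertible, or ker(I - K) ≠ {0} and then range(I - K) = ker((I - K)^*)^⊥, with dim ker(I - K) = dim ker((I - K)^*). Since det(I - K) ≠ 0, 1 is not an eigenvalue of K and ker(I - K) = {0}, so we are in the first case: for every y there is a unique x = (I - K)^(-1) y. (Explicitly, by the Woodbury identity, (I - U V^T)^(-1) = I + U (I_2 - G)^(-1) V^T.)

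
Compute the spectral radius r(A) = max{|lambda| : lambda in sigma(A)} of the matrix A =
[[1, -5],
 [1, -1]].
r(A) = 2

The eigenvalues of A are the roots of its characteristic polynomial. With M = A (coefficients from the trace and determinant):
  p(λ) = det(λ I - M) = λ^2 + 4.
For λ^2 + 4 the discriminant is -16. It is negative, so the roots are the complex-conjugate pair λ = 0 ± (sqrt(16)/2) i ≈ 0 ± 2i. For a conjugate pair the product of the roots equals the constant term, so |λ|^2 = 4 and |λ| = sqrt(4) = 2.
Thus the eigenvalues (to 4 decimals) are 0 ± 2i (modulus 2). The spectral radius is the largest modulus: r(A) = 2. (Cross-check: r(A) ≤ ||A||_2 ≈ 5.2361; equality holds whenever A is normal, though it can also hold for some non-normal A.)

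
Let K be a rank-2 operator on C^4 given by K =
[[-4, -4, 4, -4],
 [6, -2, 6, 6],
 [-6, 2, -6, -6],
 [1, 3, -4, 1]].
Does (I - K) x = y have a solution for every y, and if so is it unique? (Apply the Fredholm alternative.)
(I - K) is invertible (det(I - K) = 42 ≠ 0), so for every y in C^4 the equation (I - K) x = y has a unique solution.

K has rank 2 and factors as K = U V^T = u1 v1^T + u2 v2^T with u1 = (2, -1, 1, -1), v1 = (-3, -1, 0, -3), u2 = (-2, -3, 3, 2), v2 = (-1, 1, -2, -1) (multiplying out reproduces the displayed K). The nonzero eigenvalues of U V^T coincide with those of the 2 x 2 matrix G = V^T U = [[v1·u1, v1·u2], [v2·u1, v2·u2]] = [[-2, 3], [-4, -9]], and by the Sylvester determinant identity det(I_4 - U V^T) = det(I_2 - V^T U) = det([[3, -3], [4, 10]]) = (3)(10) - (-3)(4) = 42. (Direct check: I - K =
[[5, 4, -4, 4],
 [-6, 3, -6, -6],
 [6, -2, 7, 6],
 [-1, -3, 4, 0]]
has determinant 42.) The finite-dimensional Fredholm alternative says: either (I - K) is invertible, or ker(I - K) ≠ {0} and then range(I - K) = ker((I - K)^*)^⊥, with dim ker(I - K) = dim ker((I - K)^*). Since det(I - K) ≠ 0, 1 is not an eigenvalue of K and ker(I - K) = {0}, so we are in the first case: for every y there is a unique x = (I - K)^(-1) y. (Explicitly, by the Woodbury identity, (I - U V^T)^(-1) = I + U (I_2 - G)^(-1) V^T.)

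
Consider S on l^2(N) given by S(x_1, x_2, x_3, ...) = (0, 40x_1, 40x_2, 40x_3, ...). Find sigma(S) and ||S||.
sigma(S) = closed disk {z in C : |z| ≤ 40}; ||S|| = 40

Note S = 40·U where U is the unit right shift (U x)_k = x_{k-1} (with x_0 := 0); so ||S|| = 40||U|| and sigma(S) = 40·sigma(U). ||S x||^2 = sum_{k≥1} |40x_k|^2 = 1600||x||^2, so ||S|| = 40 and sigma(S) ⊂ {|z| ≤ 40}. For any |lambda| < 40, the equation (S - lambda I) x = 0 forces x_1 = 0, then 40x_k = lambda x_{k+1} ⇒ x = 0, so S has no eigenvalues. But (S - lambda I) is not surjective for |lambda| < 40: solving (S - lambda I) x = e_1 would require x_n proportional to (lambda/40)^(-n), which is not in l^2. So every |lambda| < 40 lies in the residual spectrum. The boundary |lambda| = 40 is in the approximate point spectrum (the spectrum is closed). Hence sigma(S) is the closed disk of radius 40.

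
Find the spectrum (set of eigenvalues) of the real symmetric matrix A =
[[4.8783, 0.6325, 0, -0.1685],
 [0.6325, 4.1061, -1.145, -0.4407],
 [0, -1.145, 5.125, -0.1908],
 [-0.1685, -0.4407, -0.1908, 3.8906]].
sigma(A) ≈ {3, 4, 5, 6}

A is real symmetric, so its spectrum consists of real eigenvalues. Expanding the characteristic polynomial of the displayed matrix gives
  det(λ I - A) = p(λ) = λ^4 + (-18)λ^3 + (119)λ^2 + (-341.998)λ + (359.9958).
Solving p(λ) = 0 yields eigenvalues ≈ 3, 4, 5, 6. (A is shown rounded to 4 decimals, so these recover the underlying integer eigenvalues to within that precision.)
Verification: the trace of A = 18 equals the sum of eigenvalues 18, and det(A) ≈ 359.9958 matches the eigenvalue product 360.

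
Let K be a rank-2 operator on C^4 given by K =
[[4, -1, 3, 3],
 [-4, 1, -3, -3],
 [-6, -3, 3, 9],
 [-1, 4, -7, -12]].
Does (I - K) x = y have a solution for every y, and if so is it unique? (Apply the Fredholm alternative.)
(I - K) is invertible (det(I - K) = 11 ≠ 0), so for every y in C^4 the equation (I - K) x = y has a unique solution.

K has rank 2 and factors as K = U V^T = u1 v1^T + u2 v2^T with u1 = (-1, 1, 3, -1), v1 = (-2, -1, 1, 3), u2 = (2, -2, 0, -3), v2 = (1, -1, 2, 3) (multiplying out reproduces the displayed K). The nonzero eigenvalues of U V^T coincide with those of the 2 x 2 matrix G = V^T U = [[v1·u1, v1·u2], [v2·u1, v2·u2]] = [[1, -11], [1, -5]], and by the Sylvester determinant identity det(I_4 - U V^T) = det(I_2 - V^T U) = det([[0, 11], [-1, 6]]) = (0)(6) - (11)(-1) = 11. (Direct check: I - K =
[[-3, 1, -3, -3],
 [4, 0, 3, 3],
 [6, 3, -2, -9],
 [1, -4, 7, 13]]
has determinant 11.) The finite-dimensional Fredholm alternative says: either (I - K) is invertible, or ker(I - K) ≠ {0} and then range(I - K) = ker((I - K)^*)^⊥, with dim ker(I - K) = dim ker((I - K)^*). Since det(I - K) ≠ 0, 1 is not an eigenvalue of K and ker(I - K) = {0}, so we are in the first case: for every y there is a unique x = (I - K)^(-1) y. (Explicitly, by the Woodbury identity, (I - U V^T)^(-1) = I + U (I_2 - G)^(-1) V^T.)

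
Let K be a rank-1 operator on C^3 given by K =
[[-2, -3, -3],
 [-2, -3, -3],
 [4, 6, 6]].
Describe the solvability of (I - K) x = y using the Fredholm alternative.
(I - K) is singular (det(I - K) = 0, i.e. 1 ∈ sigma(K)). (I - K) x = y is solvable iff y ⊥ ker((I - K)^*) = span{(-2, -3, -3)}, i.e. iff -2y_1 - 3y_2 - 3y_3 = 0. When solvable, the solutions are x = y + c·(1, 1, -2), c arbitrary (ker(I - K) = span{(1, 1, -2)}, dimension 1).

K has rank 1, so it is an outer product K = u v^T: every row of K is a multiple of one row vector. Reading off the entries, u = (1, 1, -2) and v = (-2, -3, -3) (row i of K equals u_i·v^T). A rank-one matrix u v^T satisfies K u = u (v·u) and kills the (2)-dimensional subspace v^⊥, so its characteristic polynomial is lambda^2 (lambda - v·u) with v·u = tr K = 1. Hence the eigenvalues of I - K are 1 (multiplicity 2) and 1 - (1) = 0, so det(I - K) = 0. (Direct check: I - K =
[[3, 3, 3],
 [2, 4, 3],
 [-4, -6, -5]]
has determinant 0.) So 1 is an eigenvalue of K and (I - K) is not invertible. The finite-dimensional Fredholm alternative says: either (I - K) is invertible, or ker(I - K) ≠ {0} and then range(I - K) = ker((I - K)^*)^⊥, with dim ker(I - K) = dim ker((I - K)^*). We are in the second case, so we need both kernels. Kernel of I - K: (I - K) u = u - u (v·u) = u - u = 0, so ker(I - K) = span{u} = span{(1, 1, -2)} (it is exactly 1-dimensional because rank(I - K) = 2). Kernel of the adjoint: K is real, so (I - K)^* = I - K^T = I - v u^T, and (I - v u^T) v = v - v (u·v) = 0; hence ker((I - K)^*) = span{v} = span{(-2, -3, -3)}. Therefore (I - K) x = y is solvable iff <y, v> = 0, i.e. iff -2y_1 - 3y_2 - 3y_3 = 0. When this holds, K y = u (v·y) = 0, so (I - K) y = y and x = y is a particular solution; the full solution set is the line x = y + c·u = y + c·(1, 1, -2), c ∈ C.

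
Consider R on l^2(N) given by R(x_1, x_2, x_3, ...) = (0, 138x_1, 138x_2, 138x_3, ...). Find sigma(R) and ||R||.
sigma(R) = closed disk {z in C : |z| ≤ 138}; ||R|| = 138

Note R = 138·U where U is the unit right shift (U x)_k = x_{k-1} (with x_0 := 0); so ||R|| = 138||U|| and sigma(R) = 138·sigma(U). ||R x||^2 = sum_{k≥1} |138x_k|^2 = 19044||x||^2, so ||R|| = 138 and sigma(R) ⊂ {|z| ≤ 138}. For any |lambda| < 138, the equation (R - lambda I) x = 0 forces x_1 = 0, then 138x_k = lambda x_{k+1} ⇒ x = 0, so R has no eigenvalues. But (R - lambda I) is not surjective for |lambda| < 138: solving (R - lambda I) x = e_1 would require x_n proportional to (lambda/138)^(-n), which is not in l^2. So every |lambda| < 138 lies in the residual spectrum. The boundary |lambda| = 138 is in the approximate point spectrum (the spectrum is closed). Hence sigma(R) is the closed disk of radius 138.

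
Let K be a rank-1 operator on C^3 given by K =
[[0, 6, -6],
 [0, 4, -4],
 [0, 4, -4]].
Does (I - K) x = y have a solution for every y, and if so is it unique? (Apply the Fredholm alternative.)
(I - K) is invertible (det(I - K) = 1 ≠ 0), so for every y in C^3 the equation (I - K) x = y has a unique solution.

K has rank 1, so it is an outer product K = u v^T: every row of K is a multiple of one row vector. Reading off the entries, u = (-3, -2, -2) and v = (0, -2, 2) (row i of K equals u_i·v^T). A rank-one matrix u v^T satisfies K u = u (v·u) and kills the (2)-dimensional subspace v^⊥, so its characteristic polynomial is lambda^2 (lambda - v·u) with v·u = tr K = 0. Hence the eigenvalues of I - K are 1 (multiplicity 2) and 1 - (0) = 1, so det(I - K) = 1. (Direct check: I - K =
[[1, -6, 6],
 [0, -3, 4],
 [0, -4, 5]]
has determinant 1.) The finite-dimensional Fredholm alternative says: either (I - K) is invertible, or ker(I - K) ≠ {0} and then range(I - K) = ker((I - K)^*)^⊥, with dim ker(I - K) = dim ker((I - K)^*). Since det(I - K) ≠ 0, 1 is not an eigenvalue of K and ker(I - K) = {0}, so we are in the first case: for every y there is a unique x = (I - K)^(-1) y. Explicitly, by the Sherman–Morrison formula, (I - u v^T)^(-1) = I + u v^T/(1 - v·u), i.e. (I - K)^(-1) = I + K.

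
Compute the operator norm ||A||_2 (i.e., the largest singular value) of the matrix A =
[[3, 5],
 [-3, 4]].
||A||_2 = sqrt((59 + sqrt(565))/2) ≈ 6.4331 (= sqrt(largest eigenvalue of A^T A))

||A||_2 = sigma_max(A) = sqrt(lambda_max(A^T A)). Form the symmetric matrix M = A^T A =
[[18, 3],
 [3, 41]].
Its characteristic polynomial (trace, determinant of M give the coefficients) is
  p(λ) = det(λ I - M) = λ^2 - 59λ + 729.
For λ^2 - 59λ + 729 the discriminant is 565. It is nonnegative but not a perfect square, so the roots are real and irrational: λ = (59 ± sqrt(565))/2 ≈ 41.3849, 17.6151.
So the eigenvalues of A^T A are ≈ 17.6151, 41.3849 (all ≥ 0, as they must be for A^T A). The largest is λ_max = (59 + sqrt(565))/2 ≈ 41.3849, hence ||A||_2 = sqrt(λ_max) = sqrt((59 + sqrt(565))/2) ≈ 6.4331.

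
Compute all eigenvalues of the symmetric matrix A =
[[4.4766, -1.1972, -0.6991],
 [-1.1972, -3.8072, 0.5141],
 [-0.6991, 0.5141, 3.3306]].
sigma(A) ≈ {-4, 3, 5}

A is real symmetric, so its spectrum consists of real eigenvalues. Expanding the characteristic polynomial of the displayed matrix gives
  det(λ I - A) = p(λ) = λ^3 + (-4)λ^2 + (-17)λ + (60).
Solving p(λ) = 0 yields eigenvalues ≈ -4, 3, 5. (A is shown rounded to 4 decimals, so these recover the underlying integer eigenvalues to within that precision.)
Verification: the trace of A = 4 equals the sum of eigenvalues 4, and det(A) ≈ -60.0000 matches the eigenvalue product -60.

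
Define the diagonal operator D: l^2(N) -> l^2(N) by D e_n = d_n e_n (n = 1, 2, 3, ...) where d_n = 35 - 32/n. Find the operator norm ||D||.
||D|| = 35

For a diagonal operator on l^2 with entries d_n, ||D|| = sup_n |d_n|. Here d_1 = 3, d_2 = 19, ..., and d_n = 35 - 32/n increases monotonically toward 35. All terms lie in [3, 35), so |d_n| = d_n and the supremum is the limit 35, which is not attained by any individual d_n. Hence ||D|| = 35.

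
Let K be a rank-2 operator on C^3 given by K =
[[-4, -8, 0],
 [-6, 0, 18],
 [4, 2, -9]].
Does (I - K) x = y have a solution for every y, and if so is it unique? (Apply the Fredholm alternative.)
(I - K) is invertible (det(I - K) = -34 ≠ 0), so for every y in C^3 the equation (I - K) x = y has a unique solution.

K has rank 2 and factors as K = U V^T = u1 v1^T + u2 v2^T with u1 = (2, 3, -2), v1 = (-2, -2, 3), u2 = (2, -3, 1), v2 = (0, -2, -3) (multiplying out reproduces the displayed K). The nonzero eigenvalues of U V^T coincide with those of the 2 x 2 matrix G = V^T U = [[v1·u1, v1·u2], [v2·u1, v2·u2]] = [[-16, 5], [0, 3]], and by the Sylvester determinant identity det(I_3 - U V^T) = det(I_2 - V^T U) = det([[17, -5], [0, -2]]) = (17)(-2) - (-5)(0) = -34. (Direct check: I - K =
[[5, 8, 0],
 [6, 1, -18],
 [-4, -2, 10]]
has determinant -34.) The finite-dimensional Fredholm alternative says: either (I - K) is invertible, or ker(I - K) ≠ {0} and then range(I - K) = ker((I - K)^*)^⊥, with dim ker(I - K) = dim ker((I - K)^*). Since det(I - K) ≠ 0, 1 is not an eigenvalue of K and ker(I - K) = {0}, so we are in the first case: for every y there is a unique x = (I - K)^(-1) y. (Explicitly, by the Woodbury identity, (I - U V^T)^(-1) = I + U (I_2 - G)^(-1) V^T.)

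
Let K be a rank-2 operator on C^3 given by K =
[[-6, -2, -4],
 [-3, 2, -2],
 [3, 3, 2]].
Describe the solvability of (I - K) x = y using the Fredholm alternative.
(I - K) is invertible (det(I - K) = -5 ≠ 0), so for every y in C^3 the equation (I - K) x = y has a unique solution.

K has rank 2 and factors as K = U V^T = u1 v1^T + u2 v2^T with u1 = (-2, -1, 1), v1 = (3, 1, 2), u2 = (0, -3, -2), v2 = (0, -1, 0) (multiplying out reproduces the displayed K). The nonzero eigenvalues of U V^T coincide with those of the 2 x 2 matrix G = V^T U = [[v1·u1, v1·u2], [v2·u1, v2·u2]] = [[-5, -7], [1, 3]], and by the Sylvester determinant identity det(I_3 - U V^T) = det(I_2 - V^T U) = det([[6, 7], [-1, -2]]) = (6)(-2) - (7)(-1) = -5. (Direct check: I - K =
[[7, 2, 4],
 [3, -1, 2],
 [-3, -3, -1]]
has determinant -5.) The finite-dimensional Fredholm alternative says: either (I - K) is invertible, or ker(I - K) ≠ {0} and then range(I - K) = ker((I - K)^*)^⊥, with dim ker(I - K) = dim ker((I - K)^*). Since det(I - K) ≠ 0, 1 is not an eigenvalue of K and ker(I - K) = {0}, so we are in the first case: for every y there is a unique x = (I - K)^(-1) y. (Explicitly, by the Woodbury identity, (I - U V^T)^(-1) = I + U (I_2 - G)^(-1) V^T.)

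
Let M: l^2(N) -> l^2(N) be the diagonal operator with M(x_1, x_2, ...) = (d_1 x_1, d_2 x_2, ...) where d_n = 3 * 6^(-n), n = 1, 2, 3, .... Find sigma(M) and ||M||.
sigma(M) = {3 * 6^(-n) : n ≥ 1} ∪ {0}; ||M|| = 1/2

A bounded diagonal operator on l^2 with diagonal entries d_n has spectrum equal to the closure of {d_n : n ≥ 1}: every d_n is an eigenvalue (with eigenvector e_n), so {d_n} ⊂ sigma(M); the spectrum is closed, so its closure is too; and for lambda not in the closure, (M - lambda I) has bounded inverse (the diagonal entries 1/(d_n - lambda) are bounded). For our sequence d_n = 3 * 6^(-n), n = 1, 2, 3, ...:
  - {d_n} = {3 * 6^(-n) : n ≥ 1}; the only limit point is 0
  - closure = {3 * 6^(-n) : n ≥ 1} ∪ {0}
For the norm: a diagonal operator has ||M|| = sup_n |d_n|. Here d_n = 3 * 6^(-n) is positive and decreasing, so sup_n |d_n| = d_1 = 3/6 = 1/2. So ||M|| = 1/2.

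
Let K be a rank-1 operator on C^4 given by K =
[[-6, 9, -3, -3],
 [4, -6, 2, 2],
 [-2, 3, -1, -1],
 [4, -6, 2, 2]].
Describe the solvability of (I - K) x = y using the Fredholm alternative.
(I - K) is invertible (det(I - K) = 12 ≠ 0), so for every y in C^4 the equation (I - K) x = y has a unique solution.

K has rank 1, so it is an outer product K = u v^T: every row of K is a multiple of one row vector. Reading off the entries, u = (3, -2, 1, -2) and v = (-2, 3, -1, -1) (row i of K equals u_i·v^T). A rank-one matrix u v^T satisfies K u = u (v·u) and kills the (3)-dimensional subspace v^⊥, so its characteristic polynomial is lambda^3 (lambda - v·u) with v·u = tr K = -11. Hence the eigenvalues of I - K are 1 (multiplicity 3) and 1 - (-11) = 12, so det(I - K) = 12. (Direct check: I - K =
[[7, -9, 3, 3],
 [-4, 7, -2, -2],
 [2, -3, 2, 1],
 [-4, 6, -2, -1]]
has determinant 12.) The finite-dimensional Fredholm alternative says: either (I - K) is invertible, or ker(I - K) ≠ {0} and then range(I - K) = ker((I - K)^*)^⊥, with dim ker(I - K) = dim ker((I - K)^*). Since det(I - K) ≠ 0, 1 is not an eigenvalue of K and ker(I - K) = {0}, so we are in the first case: for every y there is a unique x = (I - K)^(-1) y. Explicitly, by the Sherman–Morrison formula, (I - u v^T)^(-1) = I + u v^T/(1 - v·u), i.e. (I - K)^(-1) = I + K/(12).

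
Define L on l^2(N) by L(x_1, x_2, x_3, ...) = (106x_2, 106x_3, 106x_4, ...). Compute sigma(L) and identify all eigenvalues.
sigma(L) = closed disk {z in C : |z| ≤ 106}; sigma_p(L) = open disk {z in C : |z| < 106}

Note L = 106·V where V is the unit left shift (V x)_k = x_{k+1}; so sigma(L) = 106·sigma(V) and ||L|| = 106||V||. ||L x||^2 = 11236sum_{k≥2} |x_k|^2 ≤ 11236||x||^2, with equality on {x : x_1 = 0}, so ||L|| = 106. For any lambda with |lambda| < 106, set r = lambda/106 (|r| < 1); the vector x = (1, r, r^2, ...) is in l^2 and satisfies L x = 106(r, r^2, ...) = lambda x, so lambda is an eigenvalue. On the boundary |lambda| = 106 the geometric series diverges, so no l^2 eigenvector exists, but these lambda lie in the approximate point spectrum. Hence sigma(L) is the closed disk of radius 106 and sigma_p(L) is the open disk.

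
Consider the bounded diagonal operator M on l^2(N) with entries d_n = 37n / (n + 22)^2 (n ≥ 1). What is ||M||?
||M|| = 37/88 (attained at n = 22)

For M diagonal, ||M|| = sup_n |d_n|. Treat f(x) = 37x / (x + 22)^2 for real x > 0. By the quotient rule, f'(x) = 37(22 - x)/(x + 22)^3, which is positive for x < 22 and negative for x > 22. So f has a unique maximum at x = 22, and since 22 is a positive integer, the supremum over n ≥ 1 is attained at n = 22: d_22 = 37·22/(22 + 22)^2 = 37·22/1936 = 37/88. Hence ||M|| = 37/88.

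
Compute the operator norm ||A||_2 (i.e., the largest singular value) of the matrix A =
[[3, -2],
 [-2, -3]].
||A||_2 = sqrt(13) ≈ 3.6056 (= sqrt(largest eigenvalue of A^T A))

||A||_2 = sigma_max(A) = sqrt(lambda_max(A^T A)). Form the symmetric matrix M = A^T A =
[[13, 0],
 [0, 13]].
Its characteristic polynomial (trace, determinant of M give the coefficients) is
  p(λ) = det(λ I - M) = λ^2 - 26λ + 169.
For λ^2 - 26λ + 169 the discriminant is 0. It is a perfect square (0^2), so the roots are rational: λ = (26 ± 0)/2 = 13, 13.
So the eigenvalues of A^T A are ≈ 13, 13 (all ≥ 0, as they must be for A^T A). The largest is λ_max = 13, hence ||A||_2 = sqrt(λ_max) = sqrt(13) ≈ 3.6056.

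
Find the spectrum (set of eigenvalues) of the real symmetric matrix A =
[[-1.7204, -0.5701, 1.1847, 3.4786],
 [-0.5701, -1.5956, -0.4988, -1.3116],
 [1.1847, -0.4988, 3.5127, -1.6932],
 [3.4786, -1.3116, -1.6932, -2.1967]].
sigma(A) ≈ {-6, -2, 2, 4}

A is real symmetric, so its spectrum consists of real eigenvalues. Expanding the characteristic polynomial of the displayed matrix gives
  det(λ I - A) = p(λ) = λ^4 + (2)λ^3 + (-28)λ^2 + (-8)λ + (96.0023).
Solving p(λ) = 0 yields eigenvalues ≈ -6, -2, 2, 4. (A is shown rounded to 4 decimals, so these recover the underlying integer eigenvalues to within that precision.)
Verification: the trace of A = -2 equals the sum of eigenvalues -2, and det(A) ≈ 96.0023 matches the eigenvalue product 96.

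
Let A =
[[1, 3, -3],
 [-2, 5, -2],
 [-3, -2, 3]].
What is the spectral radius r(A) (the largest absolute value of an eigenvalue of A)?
r(A) ≈ 6.1172

The eigenvalues of A are the roots of its characteristic polynomial. With M = A (coefficients from the trace, the sum of principal 2x2 minors, and det A):
  p(λ) = det(λ I - M) = λ^3 - 9λ^2 + 16λ + 10.
No integer candidate from the rational root theorem (±divisors of 10) is a root, so the roots are irrational. The cubic discriminant is Δ = 4892 > 0, so there are three distinct real roots. p(-1) = -16 and p(0) = 10 have opposite signs, so a root lies in (-1, 0); Newton's method refines it to λ ≈ -0.4853. p(3) = 4 and p(4) = -6 have opposite signs, so a root lies in (3, 4); Newton's method refines it to λ ≈ 3.3682. p(6) = -2 and p(7) = 24 have opposite signs, so a root lies in (6, 7); Newton's method refines it to λ ≈ 6.1172. Check (Vieta): the three roots sum to 9, matching tr M = 9.
Thus the eigenvalues (to 4 decimals) are -0.4853 (modulus 0.4853); 3.3682 (modulus 3.3682); 6.1172 (modulus 6.1172). The spectral radius is the largest modulus: r(A) ≈ 6.1172. (Cross-check: r(A) ≤ ||A||_2 ≈ 7.5243; equality holds whenever A is normal, though it can also hold for some non-normal A.)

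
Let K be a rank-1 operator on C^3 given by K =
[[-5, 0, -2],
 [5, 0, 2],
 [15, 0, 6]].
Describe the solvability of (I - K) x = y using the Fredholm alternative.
(I - K) is singular (det(I - K) = 0, i.e. 1 ∈ sigma(K)). (I - K) x = y is solvable iff y ⊥ ker((I - K)^*) = span{(-5, 0, -2)}, i.e. iff -5y_1 - 2y_3 = 0. When solvable, the solutions are x = y + c·(1, -1, -3), c arbitrary (ker(I - K) = span{(1, -1, -3)}, dimension 1).

K has rank 1, so it is an outer product K = u v^T: every row of K is a multiple of one row vector. Reading off the entries, u = (1, -1, -3) and v = (-5, 0, -2) (row i of K equals u_i·v^T). A rank-one matrix u v^T satisfies K u = u (v·u) and kills the (2)-dimensional subspace v^⊥, so its characteristic polynomial is lambda^2 (lambda - v·u) with v·u = tr K = 1. Hence the eigenvalues of I - K are 1 (multiplicity 2) and 1 - (1) = 0, so det(I - K) = 0. (Direct check: I - K =
[[6, 0, 2],
 [-5, 1, -2],
 [-15, 0, -5]]
has determinant 0.) So 1 is an eigenvalue of K and (I - K) is not invertible. The finite-dimensional Fredholm alternative says: either (I - K) is invertible, or ker(I - K) ≠ {0} and then range(I - K) = ker((I - K)^*)^⊥, with dim ker(I - K) = dim ker((I - K)^*). We are in the second case, so we need both kernels. Kernel of I - K: (I - K) u = u - u (v·u) = u - u = 0, so ker(I - K) = span{u} = span{(1, -1, -3)} (it is exactly 1-dimensional because rank(I - K) = 2). Kernel of the adjoint: K is real, so (I - K)^* = I - K^T = I - v u^T, and (I - v u^T) v = v - v (u·v) = 0; hence ker((I - K)^*) = span{v} = span{(-5, 0, -2)}. Therefore (I - K) x = y is solvable iff <y, v> = 0, i.e. iff -5y_1 - 2y_3 = 0. When this holds, K y = u (v·y) = 0, so (I - K) y = y and x = y is a particular solution; the full solution set is the line x = y + c·u = y + c·(1, -1, -3), c ∈ C.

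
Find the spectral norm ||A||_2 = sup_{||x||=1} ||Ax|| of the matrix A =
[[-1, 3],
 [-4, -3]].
||A||_2 = sqrt((35 + sqrt(325))/2) ≈ 5.1492 (= sqrt(largest eigenvalue of A^T A))

||A||_2 = sigma_max(A) = sqrt(lambda_max(A^T A)). Form the symmetric matrix M = A^T A =
[[17, 9],
 [9, 18]].
Its characteristic polynomial (trace, determinant of M give the coefficients) is
  p(λ) = det(λ I - M) = λ^2 - 35λ + 225.
For λ^2 - 35λ + 225 the discriminant is 325. It is nonnegative but not a perfect square, so the roots are real and irrational: λ = (35 ± sqrt(325))/2 ≈ 26.5139, 8.4861.
So the eigenvalues of A^T A are ≈ 8.4861, 26.5139 (all ≥ 0, as they must be for A^T A). The largest is λ_max = (35 + sqrt(325))/2 ≈ 26.5139, hence ||A||_2 = sqrt(λ_max) = sqrt((35 + sqrt(325))/2) ≈ 5.1492.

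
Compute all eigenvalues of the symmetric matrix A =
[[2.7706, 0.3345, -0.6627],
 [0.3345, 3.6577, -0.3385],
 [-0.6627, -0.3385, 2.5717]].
sigma(A) ≈ {2, 3, 4}

A is real symmetric, so its spectrum consists of real eigenvalues. Expanding the characteristic polynomial of the displayed matrix gives
  det(λ I - A) = p(λ) = λ^3 + (-9)λ^2 + (26)λ + (-24).
Solving p(λ) = 0 yields eigenvalues ≈ 2, 3, 4. (A is shown rounded to 4 decimals, so these recover the underlying integer eigenvalues to within that precision.)
Verification: the trace of A = 9 equals the sum of eigenvalues 9, and det(A) ≈ 24.0002 matches the eigenvalue product 24.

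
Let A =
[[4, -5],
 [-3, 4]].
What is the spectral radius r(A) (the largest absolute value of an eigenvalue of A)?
r(A) = (8 + sqrt(60))/2 ≈ 7.873

The eigenvalues of A are the roots of its characteristic polynomial. With M = A (coefficients from the trace and determinant):
  p(λ) = det(λ I - M) = λ^2 - 8λ + 1.
For λ^2 - 8λ + 1 the discriminant is 60. It is nonnegative but not a perfect square, so the roots are real and irrational: λ = (8 ± sqrt(60))/2 ≈ 7.873, 0.127.
Thus the eigenvalues (to 4 decimals) are 7.873 (modulus 7.873); 0.127 (modulus 0.127). The spectral radius is the largest modulus: r(A) = (8 + sqrt(60))/2 ≈ 7.873. (Cross-check: r(A) ≤ ||A||_2 ≈ 8.1231; equality holds whenever A is normal, though it can also hold for some non-normal A.)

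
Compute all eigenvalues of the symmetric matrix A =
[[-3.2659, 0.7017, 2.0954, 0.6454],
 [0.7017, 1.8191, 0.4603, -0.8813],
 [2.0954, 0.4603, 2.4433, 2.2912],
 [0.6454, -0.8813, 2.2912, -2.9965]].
sigma(A) ≈ {-4, 2, 4} (-4 with multiplicity 2)

A is real symmetric, so its spectrum consists of real eigenvalues. Expanding the characteristic polynomial of the displayed matrix gives
  det(λ I - A) = p(λ) = λ^4 + (2)λ^3 + (-24)λ^2 + (-32)λ + (127.9961).
Solving p(λ) = 0 yields eigenvalues ≈ -4, -4, 2, 4. (A is shown rounded to 4 decimals, so these recover the underlying integer eigenvalues to within that precision.)
Verification: the trace of A = -2 equals the sum of eigenvalues -2, and det(A) ≈ 127.9961 matches the eigenvalue product 128.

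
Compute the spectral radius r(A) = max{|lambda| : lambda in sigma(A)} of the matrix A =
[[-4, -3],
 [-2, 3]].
r(A) = (1 + sqrt(73))/2 ≈ 4.772

The eigenvalues of A are the roots of its characteristic polynomial. With M = A (coefficients from the trace and determinant):
  p(λ) = det(λ I - M) = λ^2 + λ - 18.
For λ^2 + λ - 18 the discriminant is 73. It is nonnegative but not a perfect square, so the roots are real and irrational: λ = (-1 ± sqrt(73))/2 ≈ 3.772, -4.772.
Thus the eigenvalues (to 4 decimals) are 3.772 (modulus 3.772); -4.772 (modulus 4.772). The spectral radius is the largest modulus: r(A) = (1 + sqrt(73))/2 ≈ 4.772. (Cross-check: r(A) ≤ ||A||_2 ≈ 5.0083; equality holds whenever A is normal, though it can also hold for some non-normal A.)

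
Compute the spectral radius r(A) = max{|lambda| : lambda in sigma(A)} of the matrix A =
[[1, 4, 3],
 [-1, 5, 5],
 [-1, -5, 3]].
r(A) ≈ 6.6617

The eigenvalues of A are the roots of its characteristic polynomial. With M = A (coefficients from the trace, the sum of principal 2x2 minors, and det A):
  p(λ) = det(λ I - M) = λ^3 - 9λ^2 + 55λ - 62.
No integer candidate from the rational root theorem (±divisors of 62) is a root, so the roots are irrational. The cubic discriminant is Δ = -152635 < 0, so there is one real root and a complex-conjugate pair. p(1) = -15 and p(2) = 20 have opposite signs, so a root lies in (1, 2); Newton's method refines it to λ ≈ 1.3971. Dividing out (λ - (1.3971)) leaves approximately λ^2 - 7.6029λ + 44.3781. For λ^2 - 7.6029λ + 44.3781 the discriminant is -119.708. It is negative, so the remaining roots are the complex-conjugate pair λ ≈ 3.8015 ± 5.4706i. Their product equals the constant term, so |λ|^2 ≈ 44.3781 and |λ| ≈ 6.6617.
Thus the eigenvalues (to 4 decimals) are 1.3971 (modulus 1.3971); 3.8015 ± 5.4706i (modulus 6.6617). The spectral radius is the largest modulus: r(A) ≈ 6.6617. (Cross-check: r(A) ≤ ||A||_2 ≈ 8.9069; equality holds whenever A is normal, though it can also hold for some non-normal A.)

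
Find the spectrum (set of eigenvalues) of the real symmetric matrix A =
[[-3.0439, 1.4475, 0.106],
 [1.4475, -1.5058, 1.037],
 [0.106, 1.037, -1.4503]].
sigma(A) ≈ {-4, -2, 0}

A is real symmetric, so its spectrum consists of real eigenvalues. Expanding the characteristic polynomial of the displayed matrix gives
  det(λ I - A) = p(λ) = λ^3 + (6)λ^2 + (8)λ + (0).
Solving p(λ) = 0 yields eigenvalues ≈ -4, -2, 0. (A is shown rounded to 4 decimals, so these recover the underlying integer eigenvalues to within that precision.)
Verification: the trace of A = -6 equals the sum of eigenvalues -6, and det(A) ≈ -0.0002 matches the eigenvalue product 0.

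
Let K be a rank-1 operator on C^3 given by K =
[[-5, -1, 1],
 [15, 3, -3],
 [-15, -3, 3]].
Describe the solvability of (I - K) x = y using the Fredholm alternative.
(I - K) is singular (det(I - K) = 0, i.e. 1 ∈ sigma(K)). (I - K) x = y is solvable iff y ⊥ ker((I - K)^*) = span{(-5, -1, 1)}, i.e. iff -5y_1 - y_2 + y_3 = 0. When solvable, the solutions are x = y + c·(1, -3, 3), c arbitrary (ker(I - K) = span{(1, -3, 3)}, dimension 1).

K has rank 1, so it is an outer product K = u v^T: every row of K is a multiple of one row vector. Reading off the entries, u = (1, -3, 3) and v = (-5, -1, 1) (row i of K equals u_i·v^T). A rank-one matrix u v^T satisfies K u = u (v·u) and kills the (2)-dimensional subspace v^⊥, so its characteristic polynomial is lambda^2 (lambda - v·u) with v·u = tr K = 1. Hence the eigenvalues of I - K are 1 (multiplicity 2) and 1 - (1) = 0, so det(I - K) = 0. (Direct check: I - K =
[[6, 1, -1],
 [-15, -2, 3],
 [15, 3, -2]]
has determinant 0.) So 1 is an eigenvalue of K and (I - K) is not invertible. The finite-dimensional Fredholm alternative says: either (I - K) is invertible, or ker(I - K) ≠ {0} and then range(I - K) = ker((I - K)^*)^⊥, with dim ker(I - K) = dim ker((I - K)^*). We are in the second case, so we need both kernels. Kernel of I - K: (I - K) u = u - u (v·u) = u - u = 0, so ker(I - K) = span{u} = span{(1, -3, 3)} (it is exactly 1-dimensional because rank(I - K) = 2). Kernel of the adjoint: K is real, so (I - K)^* = I - K^T = I - v u^T, and (I - v u^T) v = v - v (u·v) = 0; hence ker((I - K)^*) = span{v} = span{(-5, -1, 1)}. Therefore (I - K) x = y is solvable iff <y, v> = 0, i.e. iff -5y_1 - y_2 + y_3 = 0. When this holds, K y = u (v·y) = 0, so (I - K) y = y and x = y is a particular solution; the full solution set is the line x = y + c·u = y + c·(1, -3, 3), c ∈ C.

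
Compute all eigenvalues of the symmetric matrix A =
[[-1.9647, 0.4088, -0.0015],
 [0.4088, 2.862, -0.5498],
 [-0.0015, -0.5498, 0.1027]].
sigma(A) ≈ {-2, 0, 3}

A is real symmetric, so its spectrum consists of real eigenvalues. Expanding the characteristic polynomial of the displayed matrix gives
  det(λ I - A) = p(λ) = λ^3 + (-1)λ^2 + (-6)λ + (0).
Solving p(λ) = 0 yields eigenvalues ≈ -2, 0, 3. (A is shown rounded to 4 decimals, so these recover the underlying integer eigenvalues to within that precision.)
Verification: the trace of A = 1 equals the sum of eigenvalues 1, and det(A) ≈ -0.0001 matches the eigenvalue product 0.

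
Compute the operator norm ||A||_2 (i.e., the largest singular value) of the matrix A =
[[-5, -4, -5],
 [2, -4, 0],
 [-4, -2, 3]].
||A||_2 ≈ 8.4117 (= sqrt(largest eigenvalue of A^T A))

||A||_2 = sigma_max(A) = sqrt(lambda_max(A^T A)). Form the symmetric matrix M = A^T A =
[[45, 20, 13],
 [20, 36, 14],
 [13, 14, 34]].
Its characteristic polynomial (trace, sum of principal 2x2 minors, determinant of M give the coefficients) is
  p(λ) = det(λ I - M) = λ^3 - 115λ^2 + 3609λ - 33856.
No integer candidate from the rational root theorem (±divisors of 33856) is a root, so the roots are irrational. The cubic discriminant is Δ = 241366517 > 0, so there are three distinct real roots. p(18) = -322 and p(19) = 59 have opposite signs, so a root lies in (18, 19); Newton's method refines it to λ ≈ 18.8225. p(25) = 119 and p(26) = -186 have opposite signs, so a root lies in (25, 26); Newton's method refines it to λ ≈ 25.421. p(70) = -1726 and p(71) = 579 have opposite signs, so a root lies in (70, 71); Newton's method refines it to λ ≈ 70.7565. Check (Vieta): the three roots sum to 115, matching tr M = 115.
So the eigenvalues of A^T A are ≈ 18.8225, 25.421, 70.7565 (all ≥ 0, as they must be for A^T A). The largest is λ_max ≈ 70.7565, hence ||A||_2 = sqrt(λ_max) ≈ 8.4117.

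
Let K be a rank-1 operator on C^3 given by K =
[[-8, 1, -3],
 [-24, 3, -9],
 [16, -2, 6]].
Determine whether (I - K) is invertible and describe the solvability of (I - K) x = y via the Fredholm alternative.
(I - K) is singular (det(I - K) = 0, i.e. 1 ∈ sigma(K)). (I - K) x = y is solvable iff y ⊥ ker((I - K)^*) = span{(-8, 1, -3)}, i.e. iff -8y_1 + y_2 - 3y_3 = 0. When solvable, the solutions are x = y + c·(1, 3, -2), c arbitrary (ker(I - K) = span{(1, 3, -2)}, dimension 1).

K has rank 1, so it is an outer product K = u v^T: every row of K is a multiple of one row vector. Reading off the entries, u = (1, 3, -2) and v = (-8, 1, -3) (row i of K equals u_i·v^T). A rank-one matrix u v^T satisfies K u = u (v·u) and kills the (2)-dimensional subspace v^⊥, so its characteristic polynomial is lambda^2 (lambda - v·u) with v·u = tr K = 1. Hence the eigenvalues of I - K are 1 (multiplicity 2) and 1 - (1) = 0, so det(I - K) = 0. (Direct check: I - K =
[[9, -1, 3],
 [24, -2, 9],
 [-16, 2, -5]]
has determinant 0.) So 1 is an eigenvalue of K and (I - K) is not invertible. The finite-dimensional Fredholm alternative says: either (I - K) is invertible, or ker(I - K) ≠ {0} and then range(I - K) = ker((I - K)^*)^⊥, with dim ker(I - K) = dim ker((I - K)^*). We are in the second case, so we need both kernels. Kernel of I - K: (I - K) u = u - u (v·u) = u - u = 0, so ker(I - K) = span{u} = span{(1, 3, -2)} (it is exactly 1-dimensional because rank(I - K) = 2). Kernel of the adjoint: K is real, so (I - K)^* = I - K^T = I - v u^T, and (I - v u^T) v = v - v (u·v) = 0; hence ker((I - K)^*) = span{v} = span{(-8, 1, -3)}. Therefore (I - K) x = y is solvable iff <y, v> = 0, i.e. iff -8y_1 + y_2 - 3y_3 = 0. When this holds, K y = u (v·y) = 0, so (I - K) y = y and x = y is a particular solution; the full solution set is the line x = y + c·u = y + c·(1, 3, -2), c ∈ C.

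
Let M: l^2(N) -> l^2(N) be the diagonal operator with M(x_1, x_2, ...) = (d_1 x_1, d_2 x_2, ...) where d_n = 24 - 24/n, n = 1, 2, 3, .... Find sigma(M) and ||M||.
sigma(M) = {24 - 24/n : n ≥ 1} ∪ {24}; ||M|| = 24

A bounded diagonal operator on l^2 with diagonal entries d_n has spectrum equal to the closure of {d_n : n ≥ 1}: every d_n is an eigenvalue (with eigenvector e_n), so {d_n} ⊂ sigma(M); the spectrum is closed, so its closure is too; and for lambda not in the closure, (M - lambda I) has bounded inverse (the diagonal entries 1/(d_n - lambda) are bounded). For our sequence d_n = 24 - 24/n, n = 1, 2, 3, ...:
  - {d_n} = {24 - 24/n : n ≥ 1}; the only limit point is 24
  - closure = {24 - 24/n : n ≥ 1} ∪ {24}
For the norm: a diagonal operator has ||M|| = sup_n |d_n|. Here d_n = 24 - 24/n increases monotonically from d_1 = 0 toward 24, with all terms in [0, 24); so sup_n |d_n| = 24 (the supremum is the limit, not attained). So ||M|| = 24.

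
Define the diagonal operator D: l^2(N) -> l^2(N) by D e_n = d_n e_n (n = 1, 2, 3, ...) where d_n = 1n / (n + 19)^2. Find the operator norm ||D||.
||D|| = 1/76 (attained at n = 19)

For D diagonal, ||D|| = sup_n |d_n|. Treat f(x) = 1x / (x + 19)^2 for real x > 0. By the quotient rule, f'(x) = 1(19 - x)/(x + 19)^3, which is positive for x < 19 and negative for x > 19. So f has a unique maximum at x = 19, and since 19 is a positive integer, the supremum over n ≥ 1 is attained at n = 19: d_19 = 1·19/(19 + 19)^2 = 1·19/1444 = 1/76. Hence ||D|| = 1/76.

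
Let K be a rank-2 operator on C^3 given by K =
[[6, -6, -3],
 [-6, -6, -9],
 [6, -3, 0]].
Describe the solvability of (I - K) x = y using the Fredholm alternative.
(I - K) is invertible (det(I - K) = -80 ≠ 0), so for every y in C^3 the equation (I - K) x = y has a unique solution.

K has rank 2 and factors as K = U V^T = u1 v1^T + u2 v2^T with u1 = (3, 1, 2), v1 = (0, -3, -3), u2 = (3, -3, 3), v2 = (2, 1, 2) (multiplying out reproduces the displayed K). The nonzero eigenvalues of U V^T coincide with those of the 2 x 2 matrix G = V^T U = [[v1·u1, v1·u2], [v2·u1, v2·u2]] = [[-9, 0], [11, 9]], and by the Sylvester determinant identity det(I_3 - U V^T) = det(I_2 - V^T U) = det([[10, 0], [-11, -8]]) = (10)(-8) - (0)(-11) = -80. (Direct check: I - K =
[[-5, 6, 3],
 [6, 7, 9],
 [-6, 3, 1]]
has determinant -80.) The finite-dimensional Fredholm alternative says: either (I - K) is invertible, or ker(I - K) ≠ {0} and then range(I - K) = ker((I - K)^*)^⊥, with dim ker(I - K) = dim ker((I - K)^*). Since det(I - K) ≠ 0, 1 is not an eigenvalue of K and ker(I - K) = {0}, so we are in the first case: for every y there is a unique x = (I - K)^(-1) y. (Explicitly, by the Woodbury identity, (I - U V^T)^(-1) = I + U (I_2 - G)^(-1) V^T.)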